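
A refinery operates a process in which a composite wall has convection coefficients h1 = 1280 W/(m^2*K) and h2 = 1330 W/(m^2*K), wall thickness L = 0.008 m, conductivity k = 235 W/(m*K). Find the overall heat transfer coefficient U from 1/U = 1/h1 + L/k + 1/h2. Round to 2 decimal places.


1/U = 1/h1 + L/k + 1/h2
1/U = 1/1280 + 0.008/235 + 1/1330
1/U = 0.00078125 + 3.40426e-05 + 0.0007518797
1/U = 0.0015671723
U = 638.09 W/(m^2*K)


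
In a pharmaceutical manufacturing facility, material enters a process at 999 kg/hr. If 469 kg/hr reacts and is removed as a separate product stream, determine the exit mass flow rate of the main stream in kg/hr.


Steady-state mass balance on the main outlet: F_out = F_in - F_removed
F_out = 999 - 469
F_out = 530 kg/hr


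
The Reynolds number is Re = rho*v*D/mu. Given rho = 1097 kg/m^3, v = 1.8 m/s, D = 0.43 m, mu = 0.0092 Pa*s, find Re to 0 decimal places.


Re = rho * v * D / mu
Re = 1097 * 1.8 * 0.43 / 0.0092
Re = 849.078 / 0.0092
Re = 92291


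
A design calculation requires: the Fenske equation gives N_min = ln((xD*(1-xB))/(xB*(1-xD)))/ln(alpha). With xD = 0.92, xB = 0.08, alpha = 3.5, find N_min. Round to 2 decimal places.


N_min = ln((xD*(1-xB))/(xB*(1-xD))) / ln(alpha)
Numerator inside ln: 0.8464 / 0.0064 = 132.25
ln(132.25) = 4.884694
ln(alpha) = ln(3.5) = 1.252763
N_min = 4.884694 / 1.252763 = 3.90


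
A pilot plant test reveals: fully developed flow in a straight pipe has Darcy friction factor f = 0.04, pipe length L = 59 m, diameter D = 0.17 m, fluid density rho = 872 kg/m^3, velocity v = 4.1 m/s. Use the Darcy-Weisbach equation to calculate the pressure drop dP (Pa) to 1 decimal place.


dP = f * (L/D) * (rho*v^2/2)
dP = 0.04 * (59/0.17) * (872*4.1^2/2)
L/D = 347.05882353
rho*v^2/2 = 872*16.81/2 = 7329.16
dP = 0.04 * 347.05882353 * 7329.16
dP = 101746.0 Pa


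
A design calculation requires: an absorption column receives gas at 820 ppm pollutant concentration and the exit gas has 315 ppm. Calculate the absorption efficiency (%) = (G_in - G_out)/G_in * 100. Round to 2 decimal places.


Efficiency = (G_in - G_out) / G_in * 100%
Efficiency = (820 - 315) / 820 * 100
Efficiency = 505 / 820 * 100
Efficiency = 61.59%


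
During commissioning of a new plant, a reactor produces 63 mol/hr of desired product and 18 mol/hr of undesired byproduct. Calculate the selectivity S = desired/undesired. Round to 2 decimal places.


S = desired product rate / undesired product rate
S = 63 / 18
S = 3.50


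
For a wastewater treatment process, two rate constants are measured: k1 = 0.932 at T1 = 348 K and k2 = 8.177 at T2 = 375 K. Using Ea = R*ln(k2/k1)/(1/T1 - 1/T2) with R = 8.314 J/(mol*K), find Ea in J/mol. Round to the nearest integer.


Ea = R * ln(k2/k1) / (1/T1 - 1/T2)
ln(k2/k1) = ln(8.177/0.932) = 2.1717478
1/T1 - 1/T2 = 1/348 - 1/375 = 0.000206896552
Ea = 8.314 * 2.1717478 / 0.000206896552
Ea = 87270 J/mol


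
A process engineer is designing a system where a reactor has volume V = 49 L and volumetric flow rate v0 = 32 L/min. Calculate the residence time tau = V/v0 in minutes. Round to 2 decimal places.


tau = V / v0
tau = 49 / 32
tau = 1.53 min


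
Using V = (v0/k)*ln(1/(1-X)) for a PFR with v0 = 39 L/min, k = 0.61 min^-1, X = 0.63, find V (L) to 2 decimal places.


V = (v0/k) * ln(1/(1-X))
V = (39/0.61) * ln(1/(1-0.63))
V = 63.934426 * ln(2.702703)
V = 63.934426 * 0.994252
V = 63.57 L


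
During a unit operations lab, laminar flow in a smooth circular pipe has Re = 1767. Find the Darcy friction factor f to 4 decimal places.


f = 64 / Re
f = 64 / 1767
f = 0.0362


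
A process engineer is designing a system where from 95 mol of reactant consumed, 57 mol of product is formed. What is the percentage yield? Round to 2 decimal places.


Yield = (moles product / moles consumed) * 100%
Yield = (57 / 95) * 100
Yield = 0.6 * 100
Yield = 60.00%


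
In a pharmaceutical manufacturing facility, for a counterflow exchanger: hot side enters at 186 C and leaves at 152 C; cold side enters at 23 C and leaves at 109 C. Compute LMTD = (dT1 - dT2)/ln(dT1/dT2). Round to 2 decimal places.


dT1 = Th_in - Tc_out = 186 - 109 = 77
dT2 = Th_out - Tc_in = 152 - 23 = 129
LMTD = (dT1 - dT2) / ln(dT1/dT2)
LMTD = (77 - 129) / ln(77/129)
LMTD = 100.77 K


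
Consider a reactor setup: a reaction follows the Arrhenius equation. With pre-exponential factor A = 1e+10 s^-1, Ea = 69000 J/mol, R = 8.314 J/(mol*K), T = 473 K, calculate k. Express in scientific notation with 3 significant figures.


k = A * exp(-Ea/(R*T))
k = 1e+10 * exp(-69000 / (8.314 * 473))
k = 1e+10 * exp(-17.545992)
k = 2.40e+02


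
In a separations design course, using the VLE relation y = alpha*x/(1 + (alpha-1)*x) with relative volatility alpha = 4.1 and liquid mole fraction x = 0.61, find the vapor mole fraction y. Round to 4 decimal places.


y = alpha*x / (1 + (alpha-1)*x)
y = 4.1*0.61 / (1 + (4.1-1)*0.61)
y = 2.501 / (1 + 1.891)
y = 2.501 / 2.891
y = 0.8651


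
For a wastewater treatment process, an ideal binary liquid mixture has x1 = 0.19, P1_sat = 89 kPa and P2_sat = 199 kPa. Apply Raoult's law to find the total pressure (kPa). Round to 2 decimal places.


P = x1*P1_sat + x2*P2_sat
x2 = 1 - x1 = 1 - 0.19 = 0.81
P = 0.19*89 + 0.81*199
P = 16.91 + 161.19
P = 178.10 kPa


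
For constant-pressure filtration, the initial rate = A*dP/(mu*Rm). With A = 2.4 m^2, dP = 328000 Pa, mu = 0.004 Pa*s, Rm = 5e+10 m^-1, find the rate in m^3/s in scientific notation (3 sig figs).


rate = A * dP / (mu * Rm)
rate = 2.4 * 328000 / (0.004 * 5e+10)
rate = 787200.0 / 2.000e+08
rate = 3.94e-03 m^3/s


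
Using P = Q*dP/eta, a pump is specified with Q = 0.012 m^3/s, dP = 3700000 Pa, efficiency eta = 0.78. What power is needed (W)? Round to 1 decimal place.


P = Q * dP / eta
P = 0.012 * 3700000 / 0.78
P = 44400.0 / 0.78
P = 56923.1 W


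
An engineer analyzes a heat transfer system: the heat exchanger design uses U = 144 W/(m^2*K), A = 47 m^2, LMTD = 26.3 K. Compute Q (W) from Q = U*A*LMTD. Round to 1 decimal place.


Q = U * A * LMTD
Q = 144 * 47 * 26.3
Q = 177998.4 W


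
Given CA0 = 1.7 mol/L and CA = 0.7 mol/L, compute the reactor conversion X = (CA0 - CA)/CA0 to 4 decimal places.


X = (CA0 - CA) / CA0
X = (1.7 - 0.7) / 1.7
X = 1.0 / 1.7
X = 0.5882


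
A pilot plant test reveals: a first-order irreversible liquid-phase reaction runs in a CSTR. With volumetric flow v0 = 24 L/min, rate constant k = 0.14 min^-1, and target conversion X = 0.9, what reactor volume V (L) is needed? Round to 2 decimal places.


V = v0 * X / (k * (1 - X))
V = 24 * 0.9 / (0.14 * (1 - 0.9))
V = 21.6 / (0.14 * 0.1)
V = 21.6 / 0.014
V = 1542.86 L


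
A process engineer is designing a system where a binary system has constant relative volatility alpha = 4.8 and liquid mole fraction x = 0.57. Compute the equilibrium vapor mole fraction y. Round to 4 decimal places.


y = alpha*x / (1 + (alpha-1)*x)
y = 4.8*0.57 / (1 + (4.8-1)*0.57)
y = 2.736 / (1 + 2.166)
y = 2.736 / 3.166
y = 0.8642


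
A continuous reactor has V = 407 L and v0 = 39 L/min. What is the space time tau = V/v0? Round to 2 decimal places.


tau = V / v0
tau = 407 / 39
tau = 10.44 min


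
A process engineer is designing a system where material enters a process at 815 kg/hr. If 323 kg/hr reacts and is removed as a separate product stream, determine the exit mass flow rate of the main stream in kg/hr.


Steady-state mass balance on the main outlet: F_out = F_in - F_removed
F_out = 815 - 323
F_out = 492 kg/hr


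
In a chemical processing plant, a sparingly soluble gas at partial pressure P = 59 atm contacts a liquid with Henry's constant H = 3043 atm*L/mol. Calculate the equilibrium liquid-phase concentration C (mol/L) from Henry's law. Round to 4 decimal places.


C = P / H
C = 59 / 3043
C = 0.0194 mol/L


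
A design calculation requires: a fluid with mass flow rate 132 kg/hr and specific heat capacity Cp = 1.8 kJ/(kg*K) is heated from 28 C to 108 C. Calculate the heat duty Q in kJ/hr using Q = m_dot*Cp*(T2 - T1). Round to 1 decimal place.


Q = m_dot * Cp * (T2 - T1)
Q = 132 * 1.8 * (108 - 28)
Q = 132 * 1.8 * 80
Q = 19008.0 kJ/hr


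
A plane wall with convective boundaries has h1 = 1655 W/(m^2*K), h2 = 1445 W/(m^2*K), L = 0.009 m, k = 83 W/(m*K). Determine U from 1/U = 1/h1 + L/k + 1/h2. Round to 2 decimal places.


1/U = 1/h1 + L/k + 1/h2
1/U = 1/1655 + 0.009/83 + 1/1445
1/U = 0.0006042296 + 0.0001084337 + 0.0006920415
1/U = 0.0014047048
U = 711.89 W/(m^2*K)


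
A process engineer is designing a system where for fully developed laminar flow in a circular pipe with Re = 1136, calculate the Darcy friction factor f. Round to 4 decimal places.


f = 64 / Re
f = 64 / 1136
f = 0.0563


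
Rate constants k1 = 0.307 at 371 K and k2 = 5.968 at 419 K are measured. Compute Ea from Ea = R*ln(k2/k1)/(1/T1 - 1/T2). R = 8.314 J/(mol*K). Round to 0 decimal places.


Ea = R * ln(k2/k1) / (1/T1 - 1/T2)
ln(k2/k1) = ln(5.968/0.307) = 2.9673194
1/T1 - 1/T2 = 1/371 - 1/419 = 0.000308782945
Ea = 8.314 * 2.9673194 / 0.000308782945
Ea = 79895 J/mol


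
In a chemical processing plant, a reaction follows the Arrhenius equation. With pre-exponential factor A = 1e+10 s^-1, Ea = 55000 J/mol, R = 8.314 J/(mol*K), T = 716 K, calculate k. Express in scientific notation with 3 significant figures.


k = A * exp(-Ea/(R*T))
k = 1e+10 * exp(-55000 / (8.314 * 716))
k = 1e+10 * exp(-9.239312)
k = 9.71e+05


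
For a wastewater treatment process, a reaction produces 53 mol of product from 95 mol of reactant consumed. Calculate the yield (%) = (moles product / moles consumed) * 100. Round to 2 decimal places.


Yield = (moles product / moles consumed) * 100%
Yield = (53 / 95) * 100
Yield = 0.5579 * 100
Yield = 55.79%


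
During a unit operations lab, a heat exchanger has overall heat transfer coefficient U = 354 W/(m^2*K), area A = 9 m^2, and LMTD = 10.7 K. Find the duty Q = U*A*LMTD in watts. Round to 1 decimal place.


Q = U * A * LMTD
Q = 354 * 9 * 10.7
Q = 34090.2 W


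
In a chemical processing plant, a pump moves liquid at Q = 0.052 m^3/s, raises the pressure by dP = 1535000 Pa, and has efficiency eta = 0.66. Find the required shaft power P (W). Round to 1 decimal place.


P = Q * dP / eta
P = 0.052 * 1535000 / 0.66
P = 79820.0 / 0.66
P = 120939.4 W


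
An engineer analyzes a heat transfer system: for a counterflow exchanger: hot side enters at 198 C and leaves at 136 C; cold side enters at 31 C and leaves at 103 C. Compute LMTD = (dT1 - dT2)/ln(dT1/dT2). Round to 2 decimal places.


dT1 = Th_in - Tc_out = 198 - 103 = 95
dT2 = Th_out - Tc_in = 136 - 31 = 105
LMTD = (dT1 - dT2) / ln(dT1/dT2)
LMTD = (95 - 105) / ln(95/105)
LMTD = 99.92 K


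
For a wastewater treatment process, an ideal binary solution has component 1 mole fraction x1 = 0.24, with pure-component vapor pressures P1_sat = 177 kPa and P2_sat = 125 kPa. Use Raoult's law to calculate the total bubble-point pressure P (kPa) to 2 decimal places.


P = x1*P1_sat + x2*P2_sat
x2 = 1 - x1 = 1 - 0.24 = 0.76
P = 0.24*177 + 0.76*125
P = 42.48 + 95.0
P = 137.48 kPa


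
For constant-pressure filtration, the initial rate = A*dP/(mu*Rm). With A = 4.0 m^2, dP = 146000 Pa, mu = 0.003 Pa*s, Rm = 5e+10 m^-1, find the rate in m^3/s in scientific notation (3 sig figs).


rate = A * dP / (mu * Rm)
rate = 4.0 * 146000 / (0.003 * 5e+10)
rate = 584000.0 / 1.500e+08
rate = 3.89e-03 m^3/s


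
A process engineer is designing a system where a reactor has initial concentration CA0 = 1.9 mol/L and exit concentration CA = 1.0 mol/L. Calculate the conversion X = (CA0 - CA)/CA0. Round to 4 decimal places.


X = (CA0 - CA) / CA0
X = (1.9 - 1.0) / 1.9
X = 0.9 / 1.9
X = 0.4737


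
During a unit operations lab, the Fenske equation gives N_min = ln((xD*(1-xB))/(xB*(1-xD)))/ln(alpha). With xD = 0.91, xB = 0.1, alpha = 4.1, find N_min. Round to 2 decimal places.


N_min = ln((xD*(1-xB))/(xB*(1-xD))) / ln(alpha)
Numerator inside ln: 0.819 / 0.009 = 91.0
ln(91.0) = 4.51086
ln(alpha) = ln(4.1) = 1.410987
N_min = 4.51086 / 1.410987 = 3.20


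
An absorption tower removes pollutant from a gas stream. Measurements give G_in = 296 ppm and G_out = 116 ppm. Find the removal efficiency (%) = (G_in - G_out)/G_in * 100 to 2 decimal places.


Efficiency = (G_in - G_out) / G_in * 100%
Efficiency = (296 - 116) / 296 * 100
Efficiency = 180 / 296 * 100
Efficiency = 60.81%


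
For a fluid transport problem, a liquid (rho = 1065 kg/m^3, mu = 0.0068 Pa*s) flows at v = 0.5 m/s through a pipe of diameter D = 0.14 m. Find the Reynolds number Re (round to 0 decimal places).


Re = rho * v * D / mu
Re = 1065 * 0.5 * 0.14 / 0.0068
Re = 74.55 / 0.0068
Re = 10963


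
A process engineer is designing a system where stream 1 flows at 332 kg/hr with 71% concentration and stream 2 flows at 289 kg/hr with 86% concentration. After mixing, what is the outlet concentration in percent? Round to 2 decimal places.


Mass balance on solute: F1*x1 + F2*x2 = F3*x3
F3 = F1 + F2 = 332 + 289 = 621 kg/hr
x3 = (F1*x1 + F2*x2)/F3
x3 = (332*0.71 + 289*0.86) / 621
x3 = 77.98%


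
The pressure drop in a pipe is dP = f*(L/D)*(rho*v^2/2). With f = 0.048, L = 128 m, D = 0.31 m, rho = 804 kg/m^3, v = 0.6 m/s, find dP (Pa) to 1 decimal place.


dP = f * (L/D) * (rho*v^2/2)
dP = 0.048 * (128/0.31) * (804*0.6^2/2)
L/D = 412.90322581
rho*v^2/2 = 804*0.36/2 = 144.72
dP = 0.048 * 412.90322581 * 144.72
dP = 2868.3 Pa


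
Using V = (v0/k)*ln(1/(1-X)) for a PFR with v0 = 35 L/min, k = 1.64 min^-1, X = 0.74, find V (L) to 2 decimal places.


V = (v0/k) * ln(1/(1-X))
V = (35/1.64) * ln(1/(1-0.74))
V = 21.341463 * ln(3.846154)
V = 21.341463 * 1.347074
V = 28.75 L


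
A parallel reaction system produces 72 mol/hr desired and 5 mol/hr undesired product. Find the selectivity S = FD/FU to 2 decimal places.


S = desired product rate / undesired product rate
S = 72 / 5
S = 14.40


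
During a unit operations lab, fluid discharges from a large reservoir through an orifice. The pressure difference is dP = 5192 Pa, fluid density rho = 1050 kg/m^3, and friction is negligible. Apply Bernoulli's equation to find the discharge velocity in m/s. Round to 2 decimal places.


v = sqrt(2*dP/rho)
v = sqrt(2*5192/1050)
v = sqrt(9.889524)
v = 3.14 m/s


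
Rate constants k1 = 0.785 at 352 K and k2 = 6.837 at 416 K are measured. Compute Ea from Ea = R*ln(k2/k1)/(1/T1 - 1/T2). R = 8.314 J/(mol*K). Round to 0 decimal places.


Ea = R * ln(k2/k1) / (1/T1 - 1/T2)
ln(k2/k1) = ln(6.837/0.785) = 2.1644206
1/T1 - 1/T2 = 1/352 - 1/416 = 0.000437062937
Ea = 8.314 * 2.1644206 / 0.000437062937
Ea = 41173 J/mol


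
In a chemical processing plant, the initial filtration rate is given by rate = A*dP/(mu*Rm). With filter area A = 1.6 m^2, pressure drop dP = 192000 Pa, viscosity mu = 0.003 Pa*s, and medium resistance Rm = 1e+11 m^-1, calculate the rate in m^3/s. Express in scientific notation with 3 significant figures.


rate = A * dP / (mu * Rm)
rate = 1.6 * 192000 / (0.003 * 1e+11)
rate = 307200.0 / 3.000e+08
rate = 1.02e-03 m^3/s


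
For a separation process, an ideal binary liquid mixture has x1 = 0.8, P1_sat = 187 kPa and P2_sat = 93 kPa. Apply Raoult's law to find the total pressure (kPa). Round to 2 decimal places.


P = x1*P1_sat + x2*P2_sat
x2 = 1 - x1 = 1 - 0.8 = 0.2
P = 0.8*187 + 0.2*93
P = 149.6 + 18.6
P = 168.20 kPa


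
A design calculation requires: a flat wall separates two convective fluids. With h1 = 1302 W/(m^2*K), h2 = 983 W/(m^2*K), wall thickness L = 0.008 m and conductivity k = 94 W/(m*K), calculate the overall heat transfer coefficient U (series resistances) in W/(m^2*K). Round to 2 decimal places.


1/U = 1/h1 + L/k + 1/h2
1/U = 1/1302 + 0.008/94 + 1/983
1/U = 0.0007680492 + 8.51064e-05 + 0.001017294
1/U = 0.0018704496
U = 534.63 W/(m^2*K)


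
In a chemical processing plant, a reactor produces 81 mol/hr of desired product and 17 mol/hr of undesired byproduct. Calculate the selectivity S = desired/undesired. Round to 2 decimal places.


S = desired product rate / undesired product rate
S = 81 / 17
S = 4.76


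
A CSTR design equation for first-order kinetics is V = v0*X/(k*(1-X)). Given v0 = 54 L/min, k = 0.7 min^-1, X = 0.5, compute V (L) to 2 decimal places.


V = v0 * X / (k * (1 - X))
V = 54 * 0.5 / (0.7 * (1 - 0.5))
V = 27.0 / (0.7 * 0.5)
V = 27.0 / 0.35
V = 77.14 L


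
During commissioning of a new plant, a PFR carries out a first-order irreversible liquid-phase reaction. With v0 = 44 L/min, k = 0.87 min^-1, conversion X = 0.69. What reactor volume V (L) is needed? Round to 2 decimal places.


V = (v0/k) * ln(1/(1-X))
V = (44/0.87) * ln(1/(1-0.69))
V = 50.574713 * ln(3.225806)
V = 50.574713 * 1.171183
V = 59.23 L


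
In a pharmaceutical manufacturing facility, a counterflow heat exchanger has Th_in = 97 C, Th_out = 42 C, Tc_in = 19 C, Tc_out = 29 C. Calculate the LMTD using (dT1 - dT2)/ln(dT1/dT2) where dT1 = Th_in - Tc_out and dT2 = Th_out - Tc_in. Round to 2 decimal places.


dT1 = Th_in - Tc_out = 97 - 29 = 68
dT2 = Th_out - Tc_in = 42 - 19 = 23
LMTD = (dT1 - dT2) / ln(dT1/dT2)
LMTD = (68 - 23) / ln(68/23)
LMTD = 41.51 K


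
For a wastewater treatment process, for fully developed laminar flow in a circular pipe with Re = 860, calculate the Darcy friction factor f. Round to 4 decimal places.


f = 64 / Re
f = 64 / 860
f = 0.0744


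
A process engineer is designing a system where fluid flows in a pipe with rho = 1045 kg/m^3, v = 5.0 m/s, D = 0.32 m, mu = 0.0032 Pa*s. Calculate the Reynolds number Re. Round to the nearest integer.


Re = rho * v * D / mu
Re = 1045 * 5.0 * 0.32 / 0.0032
Re = 1672.0 / 0.0032
Re = 522500


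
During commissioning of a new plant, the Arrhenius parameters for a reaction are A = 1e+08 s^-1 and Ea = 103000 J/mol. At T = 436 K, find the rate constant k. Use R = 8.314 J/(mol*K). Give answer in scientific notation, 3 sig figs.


k = A * exp(-Ea/(R*T))
k = 1e+08 * exp(-103000 / (8.314 * 436))
k = 1e+08 * exp(-28.414546)
k = 4.57e-05


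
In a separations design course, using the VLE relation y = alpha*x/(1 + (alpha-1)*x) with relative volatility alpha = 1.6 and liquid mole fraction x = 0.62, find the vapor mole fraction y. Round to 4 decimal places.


y = alpha*x / (1 + (alpha-1)*x)
y = 1.6*0.62 / (1 + (1.6-1)*0.62)
y = 0.992 / (1 + 0.372)
y = 0.992 / 1.372
y = 0.7230


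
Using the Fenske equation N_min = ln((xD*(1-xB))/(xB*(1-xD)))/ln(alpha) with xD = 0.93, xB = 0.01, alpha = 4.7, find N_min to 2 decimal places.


N_min = ln((xD*(1-xB))/(xB*(1-xD))) / ln(alpha)
Numerator inside ln: 0.9207 / 0.0007 = 1315.285714
ln(1315.285714) = 7.181809
ln(alpha) = ln(4.7) = 1.547563
N_min = 7.181809 / 1.547563 = 4.64


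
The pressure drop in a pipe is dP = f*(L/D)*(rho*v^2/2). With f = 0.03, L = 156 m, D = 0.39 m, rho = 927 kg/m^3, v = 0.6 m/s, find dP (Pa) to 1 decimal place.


dP = f * (L/D) * (rho*v^2/2)
dP = 0.03 * (156/0.39) * (927*0.6^2/2)
L/D = 400.0
rho*v^2/2 = 927*0.36/2 = 166.86
dP = 0.03 * 400.0 * 166.86
dP = 2002.3 Pa


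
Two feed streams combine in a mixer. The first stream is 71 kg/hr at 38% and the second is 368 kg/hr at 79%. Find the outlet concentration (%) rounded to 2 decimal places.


Mass balance on solute: F1*x1 + F2*x2 = F3*x3
F3 = F1 + F2 = 71 + 368 = 439 kg/hr
x3 = (F1*x1 + F2*x2)/F3
x3 = (71*0.38 + 368*0.79) / 439
x3 = 72.37%


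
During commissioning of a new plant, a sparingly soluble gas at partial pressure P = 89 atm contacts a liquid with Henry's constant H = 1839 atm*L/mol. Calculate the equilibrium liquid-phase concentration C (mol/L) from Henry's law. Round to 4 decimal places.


C = P / H
C = 89 / 1839
C = 0.0484 mol/L


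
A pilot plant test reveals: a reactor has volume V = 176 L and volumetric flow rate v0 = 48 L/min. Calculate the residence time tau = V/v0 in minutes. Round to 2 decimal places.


tau = V / v0
tau = 176 / 48
tau = 3.67 min


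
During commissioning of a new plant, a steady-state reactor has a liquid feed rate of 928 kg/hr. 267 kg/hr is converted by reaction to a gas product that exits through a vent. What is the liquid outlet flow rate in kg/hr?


Steady-state mass balance on the main outlet: F_out = F_in - F_removed
F_out = 928 - 267
F_out = 661 kg/hr


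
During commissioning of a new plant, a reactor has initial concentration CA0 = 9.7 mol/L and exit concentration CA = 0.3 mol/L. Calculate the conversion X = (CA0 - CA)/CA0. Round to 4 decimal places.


X = (CA0 - CA) / CA0
X = (9.7 - 0.3) / 9.7
X = 9.4 / 9.7
X = 0.9691


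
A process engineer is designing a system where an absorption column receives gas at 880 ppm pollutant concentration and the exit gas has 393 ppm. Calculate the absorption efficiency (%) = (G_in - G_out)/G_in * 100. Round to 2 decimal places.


Efficiency = (G_in - G_out) / G_in * 100%
Efficiency = (880 - 393) / 880 * 100
Efficiency = 487 / 880 * 100
Efficiency = 55.34%


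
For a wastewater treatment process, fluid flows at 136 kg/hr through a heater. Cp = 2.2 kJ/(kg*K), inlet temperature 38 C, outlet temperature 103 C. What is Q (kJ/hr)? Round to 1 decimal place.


Q = m_dot * Cp * (T2 - T1)
Q = 136 * 2.2 * (103 - 38)
Q = 136 * 2.2 * 65
Q = 19448.0 kJ/hr


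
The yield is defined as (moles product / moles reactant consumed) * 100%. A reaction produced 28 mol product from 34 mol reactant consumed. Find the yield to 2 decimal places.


Yield = (moles product / moles consumed) * 100%
Yield = (28 / 34) * 100
Yield = 0.8235 * 100
Yield = 82.35%


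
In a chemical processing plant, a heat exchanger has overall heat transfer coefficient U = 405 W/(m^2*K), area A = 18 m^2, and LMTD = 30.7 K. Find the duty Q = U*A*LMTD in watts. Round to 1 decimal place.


Q = U * A * LMTD
Q = 405 * 18 * 30.7
Q = 223803.0 W


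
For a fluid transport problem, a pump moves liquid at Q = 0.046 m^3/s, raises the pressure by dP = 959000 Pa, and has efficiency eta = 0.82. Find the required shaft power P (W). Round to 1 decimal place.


P = Q * dP / eta
P = 0.046 * 959000 / 0.82
P = 44114.0 / 0.82
P = 53797.6 W


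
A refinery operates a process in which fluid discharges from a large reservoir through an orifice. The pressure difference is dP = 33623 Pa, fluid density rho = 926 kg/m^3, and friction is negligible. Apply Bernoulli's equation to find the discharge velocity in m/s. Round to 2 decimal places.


v = sqrt(2*dP/rho)
v = sqrt(2*33623/926)
v = sqrt(72.61987)
v = 8.52 m/s


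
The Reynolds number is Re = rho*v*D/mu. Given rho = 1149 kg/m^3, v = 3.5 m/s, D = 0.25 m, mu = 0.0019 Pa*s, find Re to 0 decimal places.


Re = rho * v * D / mu
Re = 1149 * 3.5 * 0.25 / 0.0019
Re = 1005.375 / 0.0019
Re = 529145


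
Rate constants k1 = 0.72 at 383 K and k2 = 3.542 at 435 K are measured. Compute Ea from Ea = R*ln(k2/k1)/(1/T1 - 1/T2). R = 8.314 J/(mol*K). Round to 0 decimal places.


Ea = R * ln(k2/k1) / (1/T1 - 1/T2)
ln(k2/k1) = ln(3.542/0.72) = 1.5931956
1/T1 - 1/T2 = 1/383 - 1/435 = 0.000312115483
Ea = 8.314 * 1.5931956 / 0.000312115483
Ea = 42439 J/mol


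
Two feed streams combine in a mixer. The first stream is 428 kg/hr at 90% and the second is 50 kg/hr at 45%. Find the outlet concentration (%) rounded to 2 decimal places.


Mass balance on solute: F1*x1 + F2*x2 = F3*x3
F3 = F1 + F2 = 428 + 50 = 478 kg/hr
x3 = (F1*x1 + F2*x2)/F3
x3 = (428*0.9 + 50*0.45) / 478
x3 = 85.29%


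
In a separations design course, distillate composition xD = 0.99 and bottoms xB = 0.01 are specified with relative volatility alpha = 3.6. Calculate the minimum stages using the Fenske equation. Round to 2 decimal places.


N_min = ln((xD*(1-xB))/(xB*(1-xD))) / ln(alpha)
Numerator inside ln: 0.9801 / 0.0001 = 9801.0
ln(9801.0) = 9.19024
ln(alpha) = ln(3.6) = 1.280934
N_min = 9.19024 / 1.280934 = 7.17


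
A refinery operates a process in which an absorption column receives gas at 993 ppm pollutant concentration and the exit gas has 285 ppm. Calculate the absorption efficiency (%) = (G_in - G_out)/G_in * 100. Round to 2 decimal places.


Efficiency = (G_in - G_out) / G_in * 100%
Efficiency = (993 - 285) / 993 * 100
Efficiency = 708 / 993 * 100
Efficiency = 71.30%


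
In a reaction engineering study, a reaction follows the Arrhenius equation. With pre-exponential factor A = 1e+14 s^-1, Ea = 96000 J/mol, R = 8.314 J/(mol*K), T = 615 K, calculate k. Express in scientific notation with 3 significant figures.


k = A * exp(-Ea/(R*T))
k = 1e+14 * exp(-96000 / (8.314 * 615))
k = 1e+14 * exp(-18.775266)
k = 7.01e+05


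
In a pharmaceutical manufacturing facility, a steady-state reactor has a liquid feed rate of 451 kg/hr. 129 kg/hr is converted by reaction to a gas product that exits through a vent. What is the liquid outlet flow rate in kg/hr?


Steady-state mass balance on the main outlet: F_out = F_in - F_removed
F_out = 451 - 129
F_out = 322 kg/hr


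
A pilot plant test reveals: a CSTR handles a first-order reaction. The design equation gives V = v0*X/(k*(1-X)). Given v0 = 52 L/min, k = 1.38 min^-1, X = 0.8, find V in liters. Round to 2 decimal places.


V = v0 * X / (k * (1 - X))
V = 52 * 0.8 / (1.38 * (1 - 0.8))
V = 41.6 / (1.38 * 0.2)
V = 41.6 / 0.276
V = 150.72 L


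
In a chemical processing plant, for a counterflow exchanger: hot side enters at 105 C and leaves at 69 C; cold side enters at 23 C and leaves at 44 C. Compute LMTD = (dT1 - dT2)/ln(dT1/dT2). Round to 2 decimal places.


dT1 = Th_in - Tc_out = 105 - 44 = 61
dT2 = Th_out - Tc_in = 69 - 23 = 46
LMTD = (dT1 - dT2) / ln(dT1/dT2)
LMTD = (61 - 46) / ln(61/46)
LMTD = 53.15 K


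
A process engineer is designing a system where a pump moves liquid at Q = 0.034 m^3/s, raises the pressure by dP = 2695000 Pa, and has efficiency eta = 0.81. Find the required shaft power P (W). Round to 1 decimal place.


P = Q * dP / eta
P = 0.034 * 2695000 / 0.81
P = 91630.0 / 0.81
P = 113123.5 W


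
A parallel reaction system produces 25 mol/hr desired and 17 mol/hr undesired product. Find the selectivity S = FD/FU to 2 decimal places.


S = desired product rate / undesired product rate
S = 25 / 17
S = 1.47


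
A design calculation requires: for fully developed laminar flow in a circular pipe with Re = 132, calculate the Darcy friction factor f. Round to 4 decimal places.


f = 64 / Re
f = 64 / 132
f = 0.4848


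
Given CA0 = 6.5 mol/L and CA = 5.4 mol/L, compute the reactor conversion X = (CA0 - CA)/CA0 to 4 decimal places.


X = (CA0 - CA) / CA0
X = (6.5 - 5.4) / 6.5
X = 1.1 / 6.5
X = 0.1692


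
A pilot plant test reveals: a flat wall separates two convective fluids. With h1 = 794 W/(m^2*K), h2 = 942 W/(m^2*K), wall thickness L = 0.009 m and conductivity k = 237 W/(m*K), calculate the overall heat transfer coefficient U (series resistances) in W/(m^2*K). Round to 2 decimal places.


1/U = 1/h1 + L/k + 1/h2
1/U = 1/794 + 0.009/237 + 1/942
1/U = 0.0012594458 + 3.79747e-05 + 0.0010615711
1/U = 0.0023589916
U = 423.91 W/(m^2*K)


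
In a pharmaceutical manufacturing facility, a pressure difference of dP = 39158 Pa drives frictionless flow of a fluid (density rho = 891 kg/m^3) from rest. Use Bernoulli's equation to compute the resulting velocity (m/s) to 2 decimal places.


v = sqrt(2*dP/rho)
v = sqrt(2*39158/891)
v = sqrt(87.896745)
v = 9.38 m/s


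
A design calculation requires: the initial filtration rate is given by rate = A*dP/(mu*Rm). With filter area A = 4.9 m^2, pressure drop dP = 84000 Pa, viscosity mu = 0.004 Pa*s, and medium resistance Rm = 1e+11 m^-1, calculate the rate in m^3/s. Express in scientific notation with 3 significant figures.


rate = A * dP / (mu * Rm)
rate = 4.9 * 84000 / (0.004 * 1e+11)
rate = 411600.0 / 4.000e+08
rate = 1.03e-03 m^3/s


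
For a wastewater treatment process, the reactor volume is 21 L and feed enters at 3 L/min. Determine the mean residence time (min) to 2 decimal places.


tau = V / v0
tau = 21 / 3
tau = 7.00 min


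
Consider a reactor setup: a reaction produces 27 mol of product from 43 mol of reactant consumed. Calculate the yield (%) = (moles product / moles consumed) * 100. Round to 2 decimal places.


Yield = (moles product / moles consumed) * 100%
Yield = (27 / 43) * 100
Yield = 0.6279 * 100
Yield = 62.79%


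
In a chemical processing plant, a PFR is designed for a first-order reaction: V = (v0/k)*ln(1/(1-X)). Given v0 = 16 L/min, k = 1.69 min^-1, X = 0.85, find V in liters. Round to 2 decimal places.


V = (v0/k) * ln(1/(1-X))
V = (16/1.69) * ln(1/(1-0.85))
V = 9.467456 * ln(6.666667)
V = 9.467456 * 1.89712
V = 17.96 L


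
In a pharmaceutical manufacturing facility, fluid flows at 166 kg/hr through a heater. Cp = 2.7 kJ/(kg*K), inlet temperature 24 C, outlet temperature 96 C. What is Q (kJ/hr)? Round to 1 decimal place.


Q = m_dot * Cp * (T2 - T1)
Q = 166 * 2.7 * (96 - 24)
Q = 166 * 2.7 * 72
Q = 32270.4 kJ/hr


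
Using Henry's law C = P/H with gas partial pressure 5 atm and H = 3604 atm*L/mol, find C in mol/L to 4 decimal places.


C = P / H
C = 5 / 3604
C = 0.0014 mol/L


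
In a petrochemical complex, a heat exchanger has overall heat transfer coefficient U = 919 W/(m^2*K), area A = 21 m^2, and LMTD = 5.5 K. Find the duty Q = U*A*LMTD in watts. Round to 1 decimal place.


Q = U * A * LMTD
Q = 919 * 21 * 5.5
Q = 106144.5 W


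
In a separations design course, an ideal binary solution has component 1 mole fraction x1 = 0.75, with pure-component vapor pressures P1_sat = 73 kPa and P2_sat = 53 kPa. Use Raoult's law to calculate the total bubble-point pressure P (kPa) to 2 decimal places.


P = x1*P1_sat + x2*P2_sat
x2 = 1 - x1 = 1 - 0.75 = 0.25
P = 0.75*73 + 0.25*53
P = 54.75 + 13.25
P = 68.00 kPa


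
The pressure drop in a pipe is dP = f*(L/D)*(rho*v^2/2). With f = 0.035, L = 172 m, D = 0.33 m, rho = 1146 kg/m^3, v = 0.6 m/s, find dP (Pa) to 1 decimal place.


dP = f * (L/D) * (rho*v^2/2)
dP = 0.035 * (172/0.33) * (1146*0.6^2/2)
L/D = 521.21212121
rho*v^2/2 = 1146*0.36/2 = 206.28
dP = 0.035 * 521.21212121 * 206.28
dP = 3763.0 Pa


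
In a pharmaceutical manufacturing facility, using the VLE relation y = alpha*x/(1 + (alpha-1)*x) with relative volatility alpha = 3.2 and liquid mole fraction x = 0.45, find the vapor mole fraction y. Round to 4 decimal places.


y = alpha*x / (1 + (alpha-1)*x)
y = 3.2*0.45 / (1 + (3.2-1)*0.45)
y = 1.44 / (1 + 0.99)
y = 1.44 / 1.99
y = 0.7236


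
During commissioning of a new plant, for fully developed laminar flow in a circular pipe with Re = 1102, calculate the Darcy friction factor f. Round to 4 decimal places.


f = 64 / Re
f = 64 / 1102
f = 0.0581


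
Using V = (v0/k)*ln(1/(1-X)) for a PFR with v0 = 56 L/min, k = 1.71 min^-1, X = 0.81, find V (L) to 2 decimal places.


V = (v0/k) * ln(1/(1-X))
V = (56/1.71) * ln(1/(1-0.81))
V = 32.748538 * ln(5.263158)
V = 32.748538 * 1.660731
V = 54.39 L


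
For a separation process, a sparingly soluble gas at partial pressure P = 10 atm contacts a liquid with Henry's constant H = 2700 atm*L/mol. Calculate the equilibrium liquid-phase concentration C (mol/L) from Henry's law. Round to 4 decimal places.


C = P / H
C = 10 / 2700
C = 0.0037 mol/L


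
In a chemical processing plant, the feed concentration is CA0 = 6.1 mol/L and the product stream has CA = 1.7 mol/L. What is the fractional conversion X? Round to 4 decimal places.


X = (CA0 - CA) / CA0
X = (6.1 - 1.7) / 6.1
X = 4.4 / 6.1
X = 0.7213


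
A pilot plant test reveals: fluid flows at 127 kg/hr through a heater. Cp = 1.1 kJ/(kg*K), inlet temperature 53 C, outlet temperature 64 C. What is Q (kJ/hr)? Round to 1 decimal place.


Q = m_dot * Cp * (T2 - T1)
Q = 127 * 1.1 * (64 - 53)
Q = 127 * 1.1 * 11
Q = 1536.7 kJ/hr


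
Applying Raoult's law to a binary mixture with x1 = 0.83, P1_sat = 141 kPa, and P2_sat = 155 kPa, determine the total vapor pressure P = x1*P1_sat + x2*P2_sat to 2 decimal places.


P = x1*P1_sat + x2*P2_sat
x2 = 1 - x1 = 1 - 0.83 = 0.17
P = 0.83*141 + 0.17*155
P = 117.03 + 26.35
P = 143.38 kPa


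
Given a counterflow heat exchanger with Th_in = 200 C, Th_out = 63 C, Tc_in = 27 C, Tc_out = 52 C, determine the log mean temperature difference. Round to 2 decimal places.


dT1 = Th_in - Tc_out = 200 - 52 = 148
dT2 = Th_out - Tc_in = 63 - 27 = 36
LMTD = (dT1 - dT2) / ln(dT1/dT2)
LMTD = (148 - 36) / ln(148/36)
LMTD = 79.23 K


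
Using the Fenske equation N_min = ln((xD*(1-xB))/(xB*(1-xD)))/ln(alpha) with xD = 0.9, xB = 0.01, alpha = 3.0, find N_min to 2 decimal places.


N_min = ln((xD*(1-xB))/(xB*(1-xD))) / ln(alpha)
Numerator inside ln: 0.891 / 0.001 = 891.0
ln(891.0) = 6.792344
ln(alpha) = ln(3.0) = 1.098612
N_min = 6.792344 / 1.098612 = 6.18


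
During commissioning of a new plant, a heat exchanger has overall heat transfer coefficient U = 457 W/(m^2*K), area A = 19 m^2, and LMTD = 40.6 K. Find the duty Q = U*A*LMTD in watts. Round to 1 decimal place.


Q = U * A * LMTD
Q = 457 * 19 * 40.6
Q = 352529.8 W


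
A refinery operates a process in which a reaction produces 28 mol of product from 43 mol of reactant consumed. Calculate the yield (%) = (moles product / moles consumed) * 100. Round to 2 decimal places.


Yield = (moles product / moles consumed) * 100%
Yield = (28 / 43) * 100
Yield = 0.6512 * 100
Yield = 65.12%


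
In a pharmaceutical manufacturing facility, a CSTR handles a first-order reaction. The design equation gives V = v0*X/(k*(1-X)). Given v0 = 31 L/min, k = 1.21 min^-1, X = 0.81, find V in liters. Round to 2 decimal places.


V = v0 * X / (k * (1 - X))
V = 31 * 0.81 / (1.21 * (1 - 0.81))
V = 25.11 / (1.21 * 0.19)
V = 25.11 / 0.2299
V = 109.22 L


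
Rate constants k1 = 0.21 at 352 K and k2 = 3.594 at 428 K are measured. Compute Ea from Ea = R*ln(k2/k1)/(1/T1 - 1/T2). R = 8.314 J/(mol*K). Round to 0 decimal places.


Ea = R * ln(k2/k1) / (1/T1 - 1/T2)
ln(k2/k1) = ln(3.594/0.21) = 2.8399135
1/T1 - 1/T2 = 1/352 - 1/428 = 0.000504460493
Ea = 8.314 * 2.8399135 / 0.000504460493
Ea = 46805 J/mol


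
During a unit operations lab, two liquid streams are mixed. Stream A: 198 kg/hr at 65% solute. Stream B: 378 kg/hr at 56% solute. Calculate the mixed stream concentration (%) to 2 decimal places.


Mass balance on solute: F1*x1 + F2*x2 = F3*x3
F3 = F1 + F2 = 198 + 378 = 576 kg/hr
x3 = (F1*x1 + F2*x2)/F3
x3 = (198*0.65 + 378*0.56) / 576
x3 = 59.09%


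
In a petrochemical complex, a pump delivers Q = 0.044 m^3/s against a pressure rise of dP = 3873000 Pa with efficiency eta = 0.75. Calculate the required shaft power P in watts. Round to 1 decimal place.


P = Q * dP / eta
P = 0.044 * 3873000 / 0.75
P = 170412.0 / 0.75
P = 227216.0 W


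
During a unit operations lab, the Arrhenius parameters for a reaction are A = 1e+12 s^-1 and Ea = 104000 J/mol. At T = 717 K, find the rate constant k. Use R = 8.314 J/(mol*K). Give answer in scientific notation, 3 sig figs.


k = A * exp(-Ea/(R*T))
k = 1e+12 * exp(-104000 / (8.314 * 717))
k = 1e+12 * exp(-17.446333)
k = 2.65e+04


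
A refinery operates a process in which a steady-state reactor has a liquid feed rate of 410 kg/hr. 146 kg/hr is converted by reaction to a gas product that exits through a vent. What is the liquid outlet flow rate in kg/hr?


Steady-state mass balance on the main outlet: F_out = F_in - F_removed
F_out = 410 - 146
F_out = 264 kg/hr


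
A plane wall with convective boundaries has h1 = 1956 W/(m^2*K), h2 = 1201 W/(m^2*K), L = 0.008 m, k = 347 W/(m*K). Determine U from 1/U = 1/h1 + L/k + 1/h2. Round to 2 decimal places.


1/U = 1/h1 + L/k + 1/h2
1/U = 1/1956 + 0.008/347 + 1/1201
1/U = 0.0005112474 + 2.30548e-05 + 0.0008326395
1/U = 0.0013669417
U = 731.56 W/(m^2*K)


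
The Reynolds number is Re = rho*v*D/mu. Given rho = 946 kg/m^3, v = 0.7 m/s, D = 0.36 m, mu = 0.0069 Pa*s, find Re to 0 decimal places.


Re = rho * v * D / mu
Re = 946 * 0.7 * 0.36 / 0.0069
Re = 238.392 / 0.0069
Re = 34550


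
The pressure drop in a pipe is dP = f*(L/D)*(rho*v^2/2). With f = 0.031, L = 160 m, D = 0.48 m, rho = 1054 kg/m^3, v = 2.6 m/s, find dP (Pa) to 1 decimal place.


dP = f * (L/D) * (rho*v^2/2)
dP = 0.031 * (160/0.48) * (1054*2.6^2/2)
L/D = 333.33333333
rho*v^2/2 = 1054*6.76/2 = 3562.52
dP = 0.031 * 333.33333333 * 3562.52
dP = 36812.7 Pa


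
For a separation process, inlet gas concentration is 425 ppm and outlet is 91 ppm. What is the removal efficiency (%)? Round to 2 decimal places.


Efficiency = (G_in - G_out) / G_in * 100%
Efficiency = (425 - 91) / 425 * 100
Efficiency = 334 / 425 * 100
Efficiency = 78.59%


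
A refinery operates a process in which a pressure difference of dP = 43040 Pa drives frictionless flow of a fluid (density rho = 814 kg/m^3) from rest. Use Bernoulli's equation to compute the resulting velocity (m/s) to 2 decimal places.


v = sqrt(2*dP/rho)
v = sqrt(2*43040/814)
v = sqrt(105.749386)
v = 10.28 m/s


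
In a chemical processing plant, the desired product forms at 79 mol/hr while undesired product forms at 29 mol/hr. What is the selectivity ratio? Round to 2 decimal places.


S = desired product rate / undesired product rate
S = 79 / 29
S = 2.72


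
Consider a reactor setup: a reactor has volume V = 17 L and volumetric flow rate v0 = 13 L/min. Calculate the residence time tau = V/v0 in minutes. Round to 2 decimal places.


tau = V / v0
tau = 17 / 13
tau = 1.31 min


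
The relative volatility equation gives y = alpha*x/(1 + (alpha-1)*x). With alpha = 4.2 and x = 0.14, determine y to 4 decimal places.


y = alpha*x / (1 + (alpha-1)*x)
y = 4.2*0.14 / (1 + (4.2-1)*0.14)
y = 0.588 / (1 + 0.448)
y = 0.588 / 1.448
y = 0.4061


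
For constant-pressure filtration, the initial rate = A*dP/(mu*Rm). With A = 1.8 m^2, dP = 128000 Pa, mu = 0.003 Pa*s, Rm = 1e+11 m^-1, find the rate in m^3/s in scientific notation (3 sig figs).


rate = A * dP / (mu * Rm)
rate = 1.8 * 128000 / (0.003 * 1e+11)
rate = 230400.0 / 3.000e+08
rate = 7.68e-04 m^3/s


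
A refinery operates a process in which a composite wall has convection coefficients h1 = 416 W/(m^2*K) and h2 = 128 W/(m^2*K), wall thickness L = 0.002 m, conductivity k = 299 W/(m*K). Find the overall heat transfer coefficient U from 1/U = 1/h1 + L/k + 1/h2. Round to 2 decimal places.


1/U = 1/h1 + L/k + 1/h2
1/U = 1/416 + 0.002/299 + 1/128
1/U = 0.0024038462 + 6.689e-06 + 0.0078125
1/U = 0.0102230352
U = 97.82 W/(m^2*K)


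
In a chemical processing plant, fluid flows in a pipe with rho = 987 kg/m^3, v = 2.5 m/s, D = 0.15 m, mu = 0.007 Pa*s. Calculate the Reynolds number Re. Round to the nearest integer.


Re = rho * v * D / mu
Re = 987 * 2.5 * 0.15 / 0.007
Re = 370.125 / 0.007
Re = 52875


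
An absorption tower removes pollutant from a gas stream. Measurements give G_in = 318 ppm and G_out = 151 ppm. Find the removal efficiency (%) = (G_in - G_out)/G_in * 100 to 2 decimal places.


Efficiency = (G_in - G_out) / G_in * 100%
Efficiency = (318 - 151) / 318 * 100
Efficiency = 167 / 318 * 100
Efficiency = 52.52%


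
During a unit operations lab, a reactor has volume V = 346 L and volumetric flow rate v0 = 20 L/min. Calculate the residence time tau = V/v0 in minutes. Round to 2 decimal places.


tau = V / v0
tau = 346 / 20
tau = 17.30 min


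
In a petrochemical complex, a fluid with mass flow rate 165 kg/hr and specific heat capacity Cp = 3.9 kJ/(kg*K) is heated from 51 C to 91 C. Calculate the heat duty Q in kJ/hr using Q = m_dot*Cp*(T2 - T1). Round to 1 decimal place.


Q = m_dot * Cp * (T2 - T1)
Q = 165 * 3.9 * (91 - 51)
Q = 165 * 3.9 * 40
Q = 25740.0 kJ/hr


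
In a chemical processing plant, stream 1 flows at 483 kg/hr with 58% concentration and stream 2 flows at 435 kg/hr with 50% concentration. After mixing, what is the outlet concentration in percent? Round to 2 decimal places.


Mass balance on solute: F1*x1 + F2*x2 = F3*x3
F3 = F1 + F2 = 483 + 435 = 918 kg/hr
x3 = (F1*x1 + F2*x2)/F3
x3 = (483*0.58 + 435*0.5) / 918
x3 = 54.21%
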